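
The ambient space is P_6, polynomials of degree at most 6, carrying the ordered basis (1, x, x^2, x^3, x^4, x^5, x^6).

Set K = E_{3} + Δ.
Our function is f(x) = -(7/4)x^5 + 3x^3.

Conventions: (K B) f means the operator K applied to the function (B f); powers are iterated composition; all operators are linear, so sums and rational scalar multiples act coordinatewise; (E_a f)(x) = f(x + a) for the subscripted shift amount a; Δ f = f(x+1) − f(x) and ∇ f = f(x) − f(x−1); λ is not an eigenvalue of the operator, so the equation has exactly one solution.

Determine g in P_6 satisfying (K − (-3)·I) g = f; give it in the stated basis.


g(x) = -(7/16)x^5 + (35/16)x^4 + (47/16)x^3 - 11x^2 - (263/16)x + 167/32

write g with unknown coordinates in the stated basis and equate coefficients in (K − (-3)·I) g = f
solving from the highest basis element down gives g = -(7/16)x^5 + (35/16)x^4 + (47/16)x^3 - 11x^2 - (263/16)x + 167/32
check: K g = -(7/16)x^5 - (105/16)x^4 - (93/16)x^3 + 33x^2 + (789/16)x - 501/32
so K g − (-3)·g = -(7/4)x^5 + 3x^3 = f ✓


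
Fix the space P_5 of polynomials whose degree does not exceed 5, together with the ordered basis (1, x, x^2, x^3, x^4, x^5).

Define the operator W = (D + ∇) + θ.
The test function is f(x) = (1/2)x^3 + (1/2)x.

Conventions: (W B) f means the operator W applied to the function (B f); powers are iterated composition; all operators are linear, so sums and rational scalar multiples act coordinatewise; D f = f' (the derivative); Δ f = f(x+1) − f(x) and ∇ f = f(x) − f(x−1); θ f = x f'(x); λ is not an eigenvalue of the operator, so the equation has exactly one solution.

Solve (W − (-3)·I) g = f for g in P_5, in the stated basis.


the result is g(x) = (1/12)x^3 - (1/10)x^2 + (23/80)x - 91/360

write g with unknown coordinates in the stated basis and equate coefficients in (W − (-3)·I) g = f
solving from the highest basis element down gives g = (1/12)x^3 - (1/10)x^2 + (23/80)x - 91/360
check: W g = (1/4)x^3 + (3/10)x^2 - (29/80)x + 91/120
so W g − (-3)·g = (1/2)x^3 + (1/2)x = f ✓


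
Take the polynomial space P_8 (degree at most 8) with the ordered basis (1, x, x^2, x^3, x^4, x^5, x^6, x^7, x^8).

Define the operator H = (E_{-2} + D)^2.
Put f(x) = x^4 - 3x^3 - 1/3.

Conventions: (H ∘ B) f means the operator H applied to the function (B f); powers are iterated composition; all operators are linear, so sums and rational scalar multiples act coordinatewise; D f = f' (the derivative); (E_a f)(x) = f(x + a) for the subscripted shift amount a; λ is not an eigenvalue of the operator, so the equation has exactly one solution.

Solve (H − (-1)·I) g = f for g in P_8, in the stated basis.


the image equals g(x) = (1/2)x^4 + (1/2)x^3 - (27/2)x^2 + (11/2)x + 209/6

write g with unknown coordinates in the stated basis and equate coefficients in (H − (-1)·I) g = f
solving from the highest basis element down gives g = (1/2)x^4 + (1/2)x^3 - (27/2)x^2 + (11/2)x + 209/6
check: H g = (1/2)x^4 - (7/2)x^3 + (27/2)x^2 - (11/2)x - 211/6
so H g − (-1)·g = x^4 - 3x^3 - 1/3 = f ✓


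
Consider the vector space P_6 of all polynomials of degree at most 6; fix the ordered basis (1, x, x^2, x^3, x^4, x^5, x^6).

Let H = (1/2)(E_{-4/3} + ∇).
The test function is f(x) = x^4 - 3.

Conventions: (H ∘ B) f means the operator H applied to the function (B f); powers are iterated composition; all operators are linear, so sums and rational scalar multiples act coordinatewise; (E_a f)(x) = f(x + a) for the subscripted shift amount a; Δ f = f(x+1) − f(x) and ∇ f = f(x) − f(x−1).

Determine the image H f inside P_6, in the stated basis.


the image equals g(x) = (1/2)x^4 - (2/3)x^3 + (7/3)x^2 - (74/27)x - 34/81

E_{-4/3} f = x^4 - (16/3)x^3 + (32/3)x^2 - (256/27)x + 13/81
∇ f = 4x^3 - 6x^2 + 4x - 1
(E_{-4/3} + ∇) f = x^4 - (4/3)x^3 + (14/3)x^2 - (148/27)x - 68/81
((1/2)(E_{-4/3} + ∇)) f = (1/2)x^4 - (2/3)x^3 + (7/3)x^2 - (74/27)x - 34/81


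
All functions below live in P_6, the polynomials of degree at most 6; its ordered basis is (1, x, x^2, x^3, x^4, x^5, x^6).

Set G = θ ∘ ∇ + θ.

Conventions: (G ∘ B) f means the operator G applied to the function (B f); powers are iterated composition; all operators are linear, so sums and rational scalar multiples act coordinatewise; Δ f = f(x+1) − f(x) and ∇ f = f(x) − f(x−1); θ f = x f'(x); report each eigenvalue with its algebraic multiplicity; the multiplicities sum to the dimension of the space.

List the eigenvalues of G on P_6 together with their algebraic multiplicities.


image of 1: 0
image of x: x
image of x^2: 2x^2 + 2x
image of x^3: 3x^3 + 6x^2 - 3x
image of x^4: 4x^4 + 12x^3 - 12x^2 + 4x
image of x^5: 5x^5 + 20x^4 - 30x^3 + 20x^2 - 5x
image of x^6: 6x^6 + 30x^5 - 60x^4 + 60x^3 - 30x^2 + 6x
the matrix is upper triangular; its diagonal is (0, 1, 2, 3, 4, 5, 6)
for a triangular matrix the eigenvalues are the diagonal entries, with algebraic multiplicity their repetition count

λ = 0 (multiplicity 1), λ = 1 (multiplicity 1), λ = 2 (multiplicity 1), λ = 3 (multiplicity 1), λ = 4 (multiplicity 1), λ = 5 (multiplicity 1), λ = 6 (multiplicity 1)


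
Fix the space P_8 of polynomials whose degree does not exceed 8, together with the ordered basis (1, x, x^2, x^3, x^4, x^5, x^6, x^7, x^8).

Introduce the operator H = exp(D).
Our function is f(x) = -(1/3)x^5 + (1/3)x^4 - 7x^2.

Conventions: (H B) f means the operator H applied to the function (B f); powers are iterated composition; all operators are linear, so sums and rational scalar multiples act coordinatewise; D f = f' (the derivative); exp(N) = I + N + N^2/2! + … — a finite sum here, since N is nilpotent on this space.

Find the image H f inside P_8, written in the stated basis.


g(x) = -(1/3)x^5 - (4/3)x^4 - 2x^3 - (25/3)x^2 - (43/3)x - 7

order-1 term: -(5/3)x^4 + (4/3)x^3 - 14x
order-2 term: -(10/3)x^3 + 2x^2 - 7
order-3 term: -(10/3)x^2 + (4/3)x
order-4 term: -(5/3)x + 1/3
order-5 term: -1/3
the series for exp(D) f terminates at order 5
exp(D) f = -(1/3)x^5 - (4/3)x^4 - 2x^3 - (25/3)x^2 - (43/3)x - 7


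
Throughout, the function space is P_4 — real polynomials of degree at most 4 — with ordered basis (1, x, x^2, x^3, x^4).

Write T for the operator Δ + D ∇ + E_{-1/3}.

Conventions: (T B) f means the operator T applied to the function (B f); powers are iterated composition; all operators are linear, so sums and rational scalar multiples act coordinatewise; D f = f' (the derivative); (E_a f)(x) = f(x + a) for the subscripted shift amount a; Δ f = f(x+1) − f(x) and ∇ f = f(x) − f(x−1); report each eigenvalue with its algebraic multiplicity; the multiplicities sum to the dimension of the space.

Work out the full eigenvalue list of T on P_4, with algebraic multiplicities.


image of 1: 1
image of x: x + 2/3
image of x^2: x^2 + (4/3)x + 28/9
image of x^3: x^3 + 2x^2 + (28/3)x - 55/27
image of x^4: x^4 + (8/3)x^3 + (56/3)x^2 - (220/27)x + 406/81
the matrix is upper triangular; its diagonal is (1, 1, 1, 1, 1)
for a triangular matrix the eigenvalues are the diagonal entries, with algebraic multiplicity their repetition count

λ = 1 (multiplicity 5)


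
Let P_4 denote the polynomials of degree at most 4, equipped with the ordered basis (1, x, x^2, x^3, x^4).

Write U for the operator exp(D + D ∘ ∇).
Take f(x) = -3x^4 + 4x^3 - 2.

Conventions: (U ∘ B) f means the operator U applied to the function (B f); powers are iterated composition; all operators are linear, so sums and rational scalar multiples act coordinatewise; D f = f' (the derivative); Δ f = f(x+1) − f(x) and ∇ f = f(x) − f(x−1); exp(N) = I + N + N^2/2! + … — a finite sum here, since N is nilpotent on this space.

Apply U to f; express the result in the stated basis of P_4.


order-1 term: -12x^3 - 24x^2 + 60x - 24
order-2 term: -18x^2 - 60x + 24
order-3 term: -12x - 32
order-4 term: -3
the series for exp(D + D ∘ ∇) f terminates at order 4
exp(D + D ∘ ∇) f = -3x^4 - 8x^3 - 42x^2 - 12x - 37

g(x) = -3x^4 - 8x^3 - 42x^2 - 12x - 37


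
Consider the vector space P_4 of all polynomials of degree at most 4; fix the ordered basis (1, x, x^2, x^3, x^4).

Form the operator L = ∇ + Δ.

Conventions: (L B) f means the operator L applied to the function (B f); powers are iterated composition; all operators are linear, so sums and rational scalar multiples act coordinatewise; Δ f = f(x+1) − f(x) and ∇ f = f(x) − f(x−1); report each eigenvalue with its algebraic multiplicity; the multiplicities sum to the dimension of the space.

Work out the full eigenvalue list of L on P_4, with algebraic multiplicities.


λ = 0 (multiplicity 5)

image of 1: 0
image of x: 2
image of x^2: 4x
image of x^3: 6x^2 + 2
image of x^4: 8x^3 + 8x
the matrix is upper triangular; its diagonal is (0, 0, 0, 0, 0)
for a triangular matrix the eigenvalues are the diagonal entries, with algebraic multiplicity their repetition count


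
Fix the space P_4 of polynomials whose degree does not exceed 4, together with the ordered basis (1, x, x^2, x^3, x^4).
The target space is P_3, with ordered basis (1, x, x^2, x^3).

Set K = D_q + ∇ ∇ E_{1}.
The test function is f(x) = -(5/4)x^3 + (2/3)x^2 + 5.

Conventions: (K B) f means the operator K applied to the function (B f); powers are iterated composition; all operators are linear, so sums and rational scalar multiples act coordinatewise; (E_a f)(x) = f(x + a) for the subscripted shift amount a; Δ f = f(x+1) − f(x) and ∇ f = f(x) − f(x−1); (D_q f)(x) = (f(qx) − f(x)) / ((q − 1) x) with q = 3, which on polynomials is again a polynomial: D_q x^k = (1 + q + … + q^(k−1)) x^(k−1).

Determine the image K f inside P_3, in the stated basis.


g(x) = -(65/4)x^2 - (29/6)x + 4/3

D_q f = -(65/4)x^2 + (8/3)x
E_{1} f = -(5/4)x^3 - (37/12)x^2 - (29/12)x + 53/12
∇ E_{1} f = -(15/4)x^2 - (29/12)x - 7/12
∇ ∇ E_{1} f = -(15/2)x + 4/3
(D_q + ∇ ∇ E_{1}) f = -(65/4)x^2 - (29/6)x + 4/3


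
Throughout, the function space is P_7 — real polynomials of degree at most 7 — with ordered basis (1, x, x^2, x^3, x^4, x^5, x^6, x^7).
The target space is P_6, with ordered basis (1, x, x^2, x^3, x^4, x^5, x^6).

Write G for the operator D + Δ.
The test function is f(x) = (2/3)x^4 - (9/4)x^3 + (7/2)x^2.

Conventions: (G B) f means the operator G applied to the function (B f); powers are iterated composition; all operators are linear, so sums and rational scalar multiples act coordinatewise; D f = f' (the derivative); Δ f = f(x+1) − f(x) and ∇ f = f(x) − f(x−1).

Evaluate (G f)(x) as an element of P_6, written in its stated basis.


g(x) = (16/3)x^3 - (19/2)x^2 + (119/12)x + 23/12

D f = (8/3)x^3 - (27/4)x^2 + 7x
Δ f = (8/3)x^3 - (11/4)x^2 + (35/12)x + 23/12
(D + Δ) f = (16/3)x^3 - (19/2)x^2 + (119/12)x + 23/12


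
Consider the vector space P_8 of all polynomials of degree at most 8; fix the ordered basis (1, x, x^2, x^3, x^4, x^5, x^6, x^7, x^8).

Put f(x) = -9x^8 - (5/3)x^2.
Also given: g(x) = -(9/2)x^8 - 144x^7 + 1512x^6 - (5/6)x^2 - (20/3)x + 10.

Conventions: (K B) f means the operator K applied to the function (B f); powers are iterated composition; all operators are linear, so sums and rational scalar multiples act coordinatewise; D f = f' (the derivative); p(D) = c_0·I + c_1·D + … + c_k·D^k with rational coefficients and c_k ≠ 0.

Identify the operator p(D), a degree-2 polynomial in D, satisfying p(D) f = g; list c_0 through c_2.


D^0 f = -9x^8 - (5/3)x^2
D^1 f = -72x^7 - (10/3)x
D^2 f = -504x^6 - 10/3
matching coefficients of g against c_0 f + c_1 Df + … from the top degree down determines the c_i
solution: c_0 = 1/2, c_1 = 2, c_2 = -3

c_0 = 1/2, c_1 = 2, c_2 = -3


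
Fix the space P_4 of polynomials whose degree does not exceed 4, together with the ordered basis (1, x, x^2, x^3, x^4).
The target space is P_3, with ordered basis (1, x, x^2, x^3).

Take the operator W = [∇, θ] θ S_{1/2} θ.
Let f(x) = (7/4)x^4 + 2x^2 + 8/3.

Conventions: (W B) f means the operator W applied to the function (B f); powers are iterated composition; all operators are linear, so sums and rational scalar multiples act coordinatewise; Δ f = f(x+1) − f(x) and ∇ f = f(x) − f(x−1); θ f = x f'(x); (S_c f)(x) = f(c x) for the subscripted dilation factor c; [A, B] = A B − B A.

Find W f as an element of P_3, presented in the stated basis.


θ f = 7x^4 + 4x^2
S_{1/2} θ f = (7/16)x^4 + x^2
θ S_{1/2} θ f = (7/4)x^4 + 2x^2
θ (θ S_{1/2} θ) f = 7x^4 + 4x^2
∇ θ (θ S_{1/2} θ) f = 28x^3 - 42x^2 + 36x - 11
∇ (θ S_{1/2} θ) f = 7x^3 - (21/2)x^2 + 11x - 15/4
θ ∇ (θ S_{1/2} θ) f = 21x^3 - 21x^2 + 11x
[∇, θ] (θ S_{1/2} θ) f = 7x^3 - 21x^2 + 25x - 11

the result is g(x) = 7x^3 - 21x^2 + 25x - 11


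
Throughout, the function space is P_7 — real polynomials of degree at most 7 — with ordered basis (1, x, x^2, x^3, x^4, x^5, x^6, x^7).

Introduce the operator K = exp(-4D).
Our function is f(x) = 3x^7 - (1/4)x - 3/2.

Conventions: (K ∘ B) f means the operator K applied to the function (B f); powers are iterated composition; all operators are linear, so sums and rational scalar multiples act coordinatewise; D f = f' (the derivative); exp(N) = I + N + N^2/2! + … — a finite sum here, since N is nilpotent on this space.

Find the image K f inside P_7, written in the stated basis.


the result is g(x) = 3x^7 - 84x^6 + 1008x^5 - 6720x^4 + 26880x^3 - 64512x^2 + (344063/4)x - 98305/2

order-1 term: -84x^6 + 1
order-2 term: 1008x^5
order-3 term: -6720x^4
order-4 term: 26880x^3
order-5 term: -64512x^2
order-6 term: 86016x
order-7 term: -49152
the series for exp(-4D) f terminates at order 7
exp(-4D) f = 3x^7 - 84x^6 + 1008x^5 - 6720x^4 + 26880x^3 - 64512x^2 + (344063/4)x - 98305/2


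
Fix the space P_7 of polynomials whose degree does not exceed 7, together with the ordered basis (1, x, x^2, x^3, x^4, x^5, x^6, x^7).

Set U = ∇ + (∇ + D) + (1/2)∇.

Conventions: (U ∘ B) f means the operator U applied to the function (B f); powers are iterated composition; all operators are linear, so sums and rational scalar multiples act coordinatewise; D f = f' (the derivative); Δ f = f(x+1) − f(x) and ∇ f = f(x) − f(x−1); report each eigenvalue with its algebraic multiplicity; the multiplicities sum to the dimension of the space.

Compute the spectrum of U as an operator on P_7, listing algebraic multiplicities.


image of 1: 0
image of x: 7/2
image of x^2: 7x - 5/2
image of x^3: (21/2)x^2 - (15/2)x + 5/2
image of x^4: 14x^3 - 15x^2 + 10x - 5/2
image of x^5: (35/2)x^4 - 25x^3 + 25x^2 - (25/2)x + 5/2
image of x^6: 21x^5 - (75/2)x^4 + 50x^3 - (75/2)x^2 + 15x - 5/2
image of x^7: (49/2)x^6 - (105/2)x^5 + (175/2)x^4 - (175/2)x^3 + (105/2)x^2 - (35/2)x + 5/2
the matrix is upper triangular; its diagonal is (0, 0, 0, 0, 0, 0, 0, 0)
for a triangular matrix the eigenvalues are the diagonal entries, with algebraic multiplicity their repetition count

λ = 0 (multiplicity 8)


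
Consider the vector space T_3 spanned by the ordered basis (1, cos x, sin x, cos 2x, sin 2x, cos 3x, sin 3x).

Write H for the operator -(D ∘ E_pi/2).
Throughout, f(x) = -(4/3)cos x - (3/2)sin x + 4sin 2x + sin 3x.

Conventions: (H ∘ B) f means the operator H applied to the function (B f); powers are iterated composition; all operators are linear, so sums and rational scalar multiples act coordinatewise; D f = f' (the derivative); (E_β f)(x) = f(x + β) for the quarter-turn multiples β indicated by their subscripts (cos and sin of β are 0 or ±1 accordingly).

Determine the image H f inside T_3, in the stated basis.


the result is g(x) = -(4/3)cos x - (3/2)sin x + 8cos 2x - 3sin 3x

E_pi/2 f = -(3/2)cos x + (4/3)sin x - 4sin 2x - cos 3x
D E_pi/2 f = (4/3)cos x + (3/2)sin x - 8cos 2x + 3sin 3x
(-(D ∘ E_pi/2)) f = -(4/3)cos x - (3/2)sin x + 8cos 2x - 3sin 3x


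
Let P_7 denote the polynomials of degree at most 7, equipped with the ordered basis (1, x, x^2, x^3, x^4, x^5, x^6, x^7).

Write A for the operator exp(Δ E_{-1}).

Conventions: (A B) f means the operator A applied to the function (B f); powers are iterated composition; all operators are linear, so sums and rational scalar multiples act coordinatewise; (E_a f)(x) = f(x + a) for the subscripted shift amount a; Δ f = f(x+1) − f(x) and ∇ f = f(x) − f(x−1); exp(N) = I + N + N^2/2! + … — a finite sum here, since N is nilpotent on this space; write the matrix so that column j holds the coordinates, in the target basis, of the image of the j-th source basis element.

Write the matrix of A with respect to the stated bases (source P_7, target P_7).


image of 1: 1
image of x: x + 1
image of x^2: x^2 + 2x
image of x^3: x^3 + 3x^2 - 1
image of x^4: x^4 + 4x^3 - 4x + 1
image of x^5: x^5 + 5x^4 - 10x^2 + 5x + 2
image of x^6: x^6 + 6x^5 - 20x^3 + 15x^2 + 12x - 9
image of x^7: x^7 + 7x^6 - 35x^4 + 35x^3 + 42x^2 - 63x + 9
each image's coordinates form column j of the matrix

the matrix is [[1, 1, 0, -1, 1, 2, -9, 9]; [0, 1, 2, 0, -4, 5, 12, -63]; [0, 0, 1, 3, 0, -10, 15, 42]; [0, 0, 0, 1, 4, 0, -20, 35]; [0, 0, 0, 0, 1, 5, 0, -35]; [0, 0, 0, 0, 0, 1, 6, 0]; [0, 0, 0, 0, 0, 0, 1, 7]; [0, 0, 0, 0, 0, 0, 0, 1]] (rows listed top to bottom)


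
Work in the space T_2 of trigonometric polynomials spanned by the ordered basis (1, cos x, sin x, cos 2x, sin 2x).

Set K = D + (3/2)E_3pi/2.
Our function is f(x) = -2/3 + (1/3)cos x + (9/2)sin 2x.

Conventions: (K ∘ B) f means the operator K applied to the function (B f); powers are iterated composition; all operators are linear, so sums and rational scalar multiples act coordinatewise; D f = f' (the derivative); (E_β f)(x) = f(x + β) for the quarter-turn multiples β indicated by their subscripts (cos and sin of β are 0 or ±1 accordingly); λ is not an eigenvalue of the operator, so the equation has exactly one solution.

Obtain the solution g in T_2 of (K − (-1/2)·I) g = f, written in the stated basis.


the image equals g(x) = -1/3 + (1/3)cos x - (1/3)sin x - (9/5)cos 2x - (9/10)sin 2x

write g with unknown coordinates in the stated basis and equate coefficients in (K − (-1/2)·I) g = f
solving from the highest basis element down gives g = -1/3 + (1/3)cos x - (1/3)sin x - (9/5)cos 2x - (9/10)sin 2x
check: K g = -1/2 + (1/6)cos x + (1/6)sin x + (9/10)cos 2x + (99/20)sin 2x
so K g − (-1/2)·g = -2/3 + (1/3)cos x + (9/2)sin 2x = f ✓


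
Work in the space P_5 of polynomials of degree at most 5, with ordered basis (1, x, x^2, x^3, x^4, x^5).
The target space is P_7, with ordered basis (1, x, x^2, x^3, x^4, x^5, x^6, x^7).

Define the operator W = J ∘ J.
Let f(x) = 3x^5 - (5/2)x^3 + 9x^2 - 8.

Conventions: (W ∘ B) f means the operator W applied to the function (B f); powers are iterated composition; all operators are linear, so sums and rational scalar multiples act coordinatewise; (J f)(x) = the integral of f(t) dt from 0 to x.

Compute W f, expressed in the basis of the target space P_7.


g(x) = (1/14)x^7 - (1/8)x^5 + (3/4)x^4 - 4x^2

J f = (1/2)x^6 - (5/8)x^4 + 3x^3 - 8x
J J f = (1/14)x^7 - (1/8)x^5 + (3/4)x^4 - 4x^2


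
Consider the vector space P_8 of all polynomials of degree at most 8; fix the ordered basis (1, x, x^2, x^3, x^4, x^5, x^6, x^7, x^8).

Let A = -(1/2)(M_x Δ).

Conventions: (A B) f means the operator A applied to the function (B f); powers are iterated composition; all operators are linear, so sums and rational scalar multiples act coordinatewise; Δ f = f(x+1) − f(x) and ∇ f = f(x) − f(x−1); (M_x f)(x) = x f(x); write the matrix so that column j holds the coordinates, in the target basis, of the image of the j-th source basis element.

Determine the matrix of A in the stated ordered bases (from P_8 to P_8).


the matrix is [[0, 0, 0, 0, 0, 0, 0, 0, 0]; [0, -1/2, -1/2, -1/2, -1/2, -1/2, -1/2, -1/2, -1/2]; [0, 0, -1, -3/2, -2, -5/2, -3, -7/2, -4]; [0, 0, 0, -3/2, -3, -5, -15/2, -21/2, -14]; [0, 0, 0, 0, -2, -5, -10, -35/2, -28]; [0, 0, 0, 0, 0, -5/2, -15/2, -35/2, -35]; [0, 0, 0, 0, 0, 0, -3, -21/2, -28]; [0, 0, 0, 0, 0, 0, 0, -7/2, -14]; [0, 0, 0, 0, 0, 0, 0, 0, -4]] (rows listed top to bottom)

image of 1: 0
image of x: -(1/2)x
image of x^2: -x^2 - (1/2)x
image of x^3: -(3/2)x^3 - (3/2)x^2 - (1/2)x
image of x^4: -2x^4 - 3x^3 - 2x^2 - (1/2)x
image of x^5: -(5/2)x^5 - 5x^4 - 5x^3 - (5/2)x^2 - (1/2)x
image of x^6: -3x^6 - (15/2)x^5 - 10x^4 - (15/2)x^3 - 3x^2 - (1/2)x
image of x^7: -(7/2)x^7 - (21/2)x^6 - (35/2)x^5 - (35/2)x^4 - (21/2)x^3 - (7/2)x^2 - (1/2)x
image of x^8: -4x^8 - 14x^7 - 28x^6 - 35x^5 - 28x^4 - 14x^3 - 4x^2 - (1/2)x
each image's coordinates form column j of the matrix


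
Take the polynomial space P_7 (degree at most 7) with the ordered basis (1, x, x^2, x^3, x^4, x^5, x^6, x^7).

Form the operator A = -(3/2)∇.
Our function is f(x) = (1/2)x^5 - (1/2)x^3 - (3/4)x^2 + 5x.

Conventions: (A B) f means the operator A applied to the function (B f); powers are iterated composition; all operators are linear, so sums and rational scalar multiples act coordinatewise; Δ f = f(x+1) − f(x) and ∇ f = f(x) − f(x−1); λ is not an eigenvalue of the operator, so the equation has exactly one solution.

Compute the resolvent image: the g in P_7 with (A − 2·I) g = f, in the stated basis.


the image equals g(x) = -(1/4)x^5 + (15/16)x^4 - (71/16)x^3 + (1053/64)x^2 - (5237/128)x + 24189/512

write g with unknown coordinates in the stated basis and equate coefficients in (A − 2·I) g = f
solving from the highest basis element down gives g = -(1/4)x^5 + (15/16)x^4 - (71/16)x^3 + (1053/64)x^2 - (5237/128)x + 24189/512
check: A g = (15/8)x^4 - (75/8)x^3 + (1029/32)x^2 - (4917/64)x + 24189/256
so A g − 2·g = (1/2)x^5 - (1/2)x^3 - (3/4)x^2 + 5x = f ✓


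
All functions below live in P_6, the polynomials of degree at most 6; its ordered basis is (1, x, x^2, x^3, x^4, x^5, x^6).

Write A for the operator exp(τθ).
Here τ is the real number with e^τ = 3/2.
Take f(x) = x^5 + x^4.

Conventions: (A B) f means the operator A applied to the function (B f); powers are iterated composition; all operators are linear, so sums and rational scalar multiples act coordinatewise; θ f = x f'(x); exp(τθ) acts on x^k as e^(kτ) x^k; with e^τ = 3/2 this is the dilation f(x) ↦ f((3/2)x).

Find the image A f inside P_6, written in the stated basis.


exp(τθ) x^k = e^(kτ) x^k; with e^τ = 3/2 this sends x^k to (3/2)^k x^k
x^4 ↦ 81/16 x^4
x^5 ↦ 243/32 x^5
applying this coordinatewise to f: exp(τθ) f = (243/32)x^5 + (81/16)x^4

g(x) = (243/32)x^5 + (81/16)x^4


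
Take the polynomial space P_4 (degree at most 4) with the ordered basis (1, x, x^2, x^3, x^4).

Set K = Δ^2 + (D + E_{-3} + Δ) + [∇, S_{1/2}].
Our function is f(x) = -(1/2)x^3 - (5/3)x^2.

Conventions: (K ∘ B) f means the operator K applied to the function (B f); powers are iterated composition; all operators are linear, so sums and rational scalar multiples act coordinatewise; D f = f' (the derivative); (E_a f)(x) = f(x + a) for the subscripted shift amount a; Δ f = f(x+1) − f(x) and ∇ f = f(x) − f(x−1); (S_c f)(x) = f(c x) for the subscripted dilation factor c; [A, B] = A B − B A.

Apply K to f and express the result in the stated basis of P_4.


Δ f = -(3/2)x^2 - (29/6)x - 13/6
Δ Δ f = -3x - 19/3
D f = -(3/2)x^2 - (10/3)x
E_{-3} f = -(1/2)x^3 + (17/6)x^2 - (7/2)x - 3/2
Δ f = -(3/2)x^2 - (29/6)x - 13/6
(D + E_{-3} + Δ) f = -(1/2)x^3 - (1/6)x^2 - (35/3)x - 11/3
S_{1/2} f = -(1/16)x^3 - (5/12)x^2
∇ S_{1/2} f = -(3/16)x^2 - (31/48)x + 17/48
∇ f = -(3/2)x^2 - (11/6)x + 7/6
S_{1/2} ∇ f = -(3/8)x^2 - (11/12)x + 7/6
[∇, S_{1/2}] f = (3/16)x^2 + (13/48)x - 13/16
(Δ^2 + (D + E_{-3} + Δ) + [∇, S_{1/2}]) f = -(1/2)x^3 + (1/48)x^2 - (691/48)x - 173/16

the result is g(x) = -(1/2)x^3 + (1/48)x^2 - (691/48)x - 173/16


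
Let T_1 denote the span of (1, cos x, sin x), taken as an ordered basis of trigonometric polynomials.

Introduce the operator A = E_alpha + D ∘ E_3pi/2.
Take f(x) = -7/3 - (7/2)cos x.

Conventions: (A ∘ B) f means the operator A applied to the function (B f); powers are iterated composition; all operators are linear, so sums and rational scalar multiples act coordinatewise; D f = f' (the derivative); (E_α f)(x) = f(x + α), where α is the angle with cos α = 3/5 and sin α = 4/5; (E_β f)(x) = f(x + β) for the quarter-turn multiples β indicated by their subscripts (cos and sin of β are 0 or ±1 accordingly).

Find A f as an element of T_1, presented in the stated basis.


E_alpha f = -7/3 - (21/10)cos x + (14/5)sin x
E_3pi/2 f = -7/3 - (7/2)sin x
D E_3pi/2 f = -(7/2)cos x
(E_alpha + D ∘ E_3pi/2) f = -7/3 - (28/5)cos x + (14/5)sin x

the image equals g(x) = -7/3 - (28/5)cos x + (14/5)sin x


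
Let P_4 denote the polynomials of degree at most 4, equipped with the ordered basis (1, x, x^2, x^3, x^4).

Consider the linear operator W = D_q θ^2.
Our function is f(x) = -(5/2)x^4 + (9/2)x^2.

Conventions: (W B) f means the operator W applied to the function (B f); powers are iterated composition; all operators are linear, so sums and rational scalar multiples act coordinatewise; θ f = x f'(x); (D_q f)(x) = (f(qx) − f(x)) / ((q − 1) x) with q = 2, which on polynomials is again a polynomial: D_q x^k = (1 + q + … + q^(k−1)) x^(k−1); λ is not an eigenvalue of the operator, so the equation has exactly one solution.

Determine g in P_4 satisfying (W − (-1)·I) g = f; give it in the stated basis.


write g with unknown coordinates in the stated basis and equate coefficients in (W − (-1)·I) g = f
solving from the highest basis element down gives g = -(5/2)x^4 + 600x^3 - (75591/2)x^2 + 453546x - 453546
check: W g = -600x^3 + 37800x^2 - 453546x + 453546
so W g − (-1)·g = -(5/2)x^4 + (9/2)x^2 = f ✓

the result is g(x) = -(5/2)x^4 + 600x^3 - (75591/2)x^2 + 453546x - 453546


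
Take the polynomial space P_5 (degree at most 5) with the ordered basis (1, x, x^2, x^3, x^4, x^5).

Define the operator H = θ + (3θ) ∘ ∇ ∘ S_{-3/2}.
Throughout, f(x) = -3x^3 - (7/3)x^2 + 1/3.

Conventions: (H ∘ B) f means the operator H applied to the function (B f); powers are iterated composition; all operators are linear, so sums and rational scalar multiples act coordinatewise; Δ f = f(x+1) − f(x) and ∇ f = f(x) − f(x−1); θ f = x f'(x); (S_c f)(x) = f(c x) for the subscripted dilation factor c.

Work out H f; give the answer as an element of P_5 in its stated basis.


θ f = -9x^3 - (14/3)x^2
S_{-3/2} f = (81/8)x^3 - (21/4)x^2 + 1/3
∇ S_{-3/2} f = (243/8)x^2 - (327/8)x + 123/8
θ (∇ ∘ S_{-3/2}) f = (243/4)x^2 - (327/8)x
(3θ) (∇ ∘ S_{-3/2}) f = (729/4)x^2 - (981/8)x
(θ + (3θ) ∘ ∇ ∘ S_{-3/2}) f = -9x^3 + (2131/12)x^2 - (981/8)x

g(x) = -9x^3 + (2131/12)x^2 - (981/8)x


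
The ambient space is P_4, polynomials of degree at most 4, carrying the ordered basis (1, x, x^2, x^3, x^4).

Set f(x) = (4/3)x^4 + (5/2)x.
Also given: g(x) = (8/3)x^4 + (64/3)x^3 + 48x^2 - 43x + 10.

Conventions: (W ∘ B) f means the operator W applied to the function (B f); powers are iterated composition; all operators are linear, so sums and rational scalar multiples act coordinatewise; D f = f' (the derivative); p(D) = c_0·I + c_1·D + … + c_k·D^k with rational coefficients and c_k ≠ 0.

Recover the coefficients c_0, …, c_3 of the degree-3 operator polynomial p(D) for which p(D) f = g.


p(D) = 2·I + 4·D + 3·D^2 − (3/2)·D^3, i.e. c_0 = 2, c_1 = 4, c_2 = 3, c_3 = -3/2

D^0 f = (4/3)x^4 + (5/2)x
D^1 f = (16/3)x^3 + 5/2
D^2 f = 16x^2
D^3 f = 32x
matching coefficients of g against c_0 f + c_1 Df + … from the top degree down determines the c_i
solution: c_0 = 2, c_1 = 4, c_2 = 3, c_3 = -3/2


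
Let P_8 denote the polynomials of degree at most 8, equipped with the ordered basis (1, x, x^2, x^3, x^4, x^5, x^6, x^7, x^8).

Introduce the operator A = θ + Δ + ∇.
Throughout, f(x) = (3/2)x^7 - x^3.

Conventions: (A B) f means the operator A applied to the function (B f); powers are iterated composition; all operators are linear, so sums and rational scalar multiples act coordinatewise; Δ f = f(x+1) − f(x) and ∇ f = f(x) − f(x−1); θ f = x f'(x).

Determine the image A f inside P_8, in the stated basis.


θ f = (21/2)x^7 - 3x^3
Δ f = (21/2)x^6 + (63/2)x^5 + (105/2)x^4 + (105/2)x^3 + (57/2)x^2 + (15/2)x + 1/2
∇ f = (21/2)x^6 - (63/2)x^5 + (105/2)x^4 - (105/2)x^3 + (57/2)x^2 - (15/2)x + 1/2
(θ + Δ + ∇) f = (21/2)x^7 + 21x^6 + 105x^4 - 3x^3 + 57x^2 + 1

the image equals g(x) = (21/2)x^7 + 21x^6 + 105x^4 - 3x^3 + 57x^2 + 1


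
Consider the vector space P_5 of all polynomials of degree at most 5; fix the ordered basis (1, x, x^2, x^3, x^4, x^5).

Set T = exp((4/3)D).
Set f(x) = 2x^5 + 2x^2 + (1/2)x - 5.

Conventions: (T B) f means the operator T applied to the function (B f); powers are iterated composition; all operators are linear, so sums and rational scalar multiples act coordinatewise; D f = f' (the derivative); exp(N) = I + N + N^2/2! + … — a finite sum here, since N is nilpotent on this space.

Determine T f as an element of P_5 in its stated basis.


the result is g(x) = 2x^5 + (40/3)x^4 + (320/9)x^3 + (1334/27)x^2 + (6065/162)x + 1859/243

order-1 term: (40/3)x^4 + (16/3)x + 2/3
order-2 term: (320/9)x^3 + 32/9
order-3 term: (1280/27)x^2
order-4 term: (2560/81)x
order-5 term: 2048/243
the series for exp((4/3)D) f terminates at order 5
exp((4/3)D) f = 2x^5 + (40/3)x^4 + (320/9)x^3 + (1334/27)x^2 + (6065/162)x + 1859/243


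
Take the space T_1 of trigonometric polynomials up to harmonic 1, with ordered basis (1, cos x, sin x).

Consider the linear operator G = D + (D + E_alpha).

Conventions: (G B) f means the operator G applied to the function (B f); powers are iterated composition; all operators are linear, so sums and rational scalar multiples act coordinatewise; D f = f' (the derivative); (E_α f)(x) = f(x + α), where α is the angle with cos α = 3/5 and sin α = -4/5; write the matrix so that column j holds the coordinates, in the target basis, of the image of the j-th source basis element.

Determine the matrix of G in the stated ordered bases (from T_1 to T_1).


the matrix is [[1, 0, 0]; [0, 3/5, 6/5]; [0, -6/5, 3/5]] (rows listed top to bottom)

image of 1: 1
image of cos x: (3/5)cos x - (6/5)sin x
image of sin x: (6/5)cos x + (3/5)sin x
each image's coordinates form column j of the matrix


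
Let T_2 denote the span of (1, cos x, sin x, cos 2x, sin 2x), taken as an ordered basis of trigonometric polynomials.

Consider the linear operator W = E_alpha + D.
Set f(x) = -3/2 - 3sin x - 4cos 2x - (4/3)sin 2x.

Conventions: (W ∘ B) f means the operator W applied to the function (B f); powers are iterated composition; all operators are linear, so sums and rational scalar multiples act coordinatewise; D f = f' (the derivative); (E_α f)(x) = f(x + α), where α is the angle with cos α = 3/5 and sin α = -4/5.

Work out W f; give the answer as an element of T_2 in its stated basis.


E_alpha f = -3/2 + (12/5)cos x - (9/5)sin x + (12/5)cos 2x - (52/15)sin 2x
D f = -3cos x - (8/3)cos 2x + 8sin 2x
(E_alpha + D) f = -3/2 - (3/5)cos x - (9/5)sin x - (4/15)cos 2x + (68/15)sin 2x

g(x) = -3/2 - (3/5)cos x - (9/5)sin x - (4/15)cos 2x + (68/15)sin 2x


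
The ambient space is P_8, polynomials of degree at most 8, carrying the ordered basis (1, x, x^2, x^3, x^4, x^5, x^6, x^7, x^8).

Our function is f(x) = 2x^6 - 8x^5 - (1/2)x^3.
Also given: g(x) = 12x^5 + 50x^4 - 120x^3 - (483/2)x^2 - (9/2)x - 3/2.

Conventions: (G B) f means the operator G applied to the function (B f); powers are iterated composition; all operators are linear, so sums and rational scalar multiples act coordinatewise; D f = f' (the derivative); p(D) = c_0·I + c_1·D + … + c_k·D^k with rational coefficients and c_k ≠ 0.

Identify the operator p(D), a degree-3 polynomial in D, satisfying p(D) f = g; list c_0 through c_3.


c_0 = 0, c_1 = 1, c_2 = 3/2, c_3 = 1/2

D^0 f = 2x^6 - 8x^5 - (1/2)x^3
D^1 f = 12x^5 - 40x^4 - (3/2)x^2
D^2 f = 60x^4 - 160x^3 - 3x
D^3 f = 240x^3 - 480x^2 - 3
matching coefficients of g against c_0 f + c_1 Df + … from the top degree down determines the c_i
solution: c_0 = 0, c_1 = 1, c_2 = 3/2, c_3 = 1/2


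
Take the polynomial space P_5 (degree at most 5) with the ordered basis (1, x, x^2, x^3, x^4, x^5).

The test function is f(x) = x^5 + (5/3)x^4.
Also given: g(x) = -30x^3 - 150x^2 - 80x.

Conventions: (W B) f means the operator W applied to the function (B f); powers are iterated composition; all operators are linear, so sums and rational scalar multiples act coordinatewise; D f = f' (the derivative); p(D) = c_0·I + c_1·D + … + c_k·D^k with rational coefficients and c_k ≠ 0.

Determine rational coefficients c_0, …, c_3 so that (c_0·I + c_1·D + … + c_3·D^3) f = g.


c_0 = 0, c_1 = 0, c_2 = -3/2, c_3 = -2

D^0 f = x^5 + (5/3)x^4
D^1 f = 5x^4 + (20/3)x^3
D^2 f = 20x^3 + 20x^2
D^3 f = 60x^2 + 40x
matching coefficients of g against c_0 f + c_1 Df + … from the top degree down determines the c_i
solution: c_0 = 0, c_1 = 0, c_2 = -3/2, c_3 = -2


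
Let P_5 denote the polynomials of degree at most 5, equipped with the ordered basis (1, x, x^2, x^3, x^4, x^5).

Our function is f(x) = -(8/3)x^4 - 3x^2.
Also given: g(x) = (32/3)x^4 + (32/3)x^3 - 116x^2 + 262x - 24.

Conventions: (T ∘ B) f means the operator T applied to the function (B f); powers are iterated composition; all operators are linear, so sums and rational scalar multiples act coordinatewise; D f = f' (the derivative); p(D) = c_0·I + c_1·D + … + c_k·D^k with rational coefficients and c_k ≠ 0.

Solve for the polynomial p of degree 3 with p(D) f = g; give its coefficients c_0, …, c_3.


c_0 = -4, c_1 = -1, c_2 = 4, c_3 = -4

D^0 f = -(8/3)x^4 - 3x^2
D^1 f = -(32/3)x^3 - 6x
D^2 f = -32x^2 - 6
D^3 f = -64x
matching coefficients of g against c_0 f + c_1 Df + … from the top degree down determines the c_i
solution: c_0 = -4, c_1 = -1, c_2 = 4, c_3 = -4


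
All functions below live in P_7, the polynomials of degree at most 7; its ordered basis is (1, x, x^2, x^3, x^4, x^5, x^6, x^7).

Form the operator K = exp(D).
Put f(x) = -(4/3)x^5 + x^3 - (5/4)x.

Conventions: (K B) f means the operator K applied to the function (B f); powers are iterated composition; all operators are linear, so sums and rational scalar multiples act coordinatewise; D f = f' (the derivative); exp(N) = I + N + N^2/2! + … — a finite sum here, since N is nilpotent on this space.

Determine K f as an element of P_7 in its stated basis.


order-1 term: -(20/3)x^4 + 3x^2 - 5/4
order-2 term: -(40/3)x^3 + 3x
order-3 term: -(40/3)x^2 + 1
order-4 term: -(20/3)x
order-5 term: -4/3
the series for exp(D) f terminates at order 5
exp(D) f = -(4/3)x^5 - (20/3)x^4 - (37/3)x^3 - (31/3)x^2 - (59/12)x - 19/12

g(x) = -(4/3)x^5 - (20/3)x^4 - (37/3)x^3 - (31/3)x^2 - (59/12)x - 19/12


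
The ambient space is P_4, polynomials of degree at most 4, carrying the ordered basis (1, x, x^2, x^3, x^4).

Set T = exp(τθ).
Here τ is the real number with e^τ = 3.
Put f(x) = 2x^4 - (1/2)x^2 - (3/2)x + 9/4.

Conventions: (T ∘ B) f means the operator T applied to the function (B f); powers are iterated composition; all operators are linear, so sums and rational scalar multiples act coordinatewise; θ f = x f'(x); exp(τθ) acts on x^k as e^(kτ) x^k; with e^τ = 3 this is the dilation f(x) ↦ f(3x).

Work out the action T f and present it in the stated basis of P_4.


exp(τθ) x^k = e^(kτ) x^k; with e^τ = 3 this sends x^k to 3^k x^k
x ↦ 3 x
x^2 ↦ 9 x^2
x^4 ↦ 81 x^4
applying this coordinatewise to f: exp(τθ) f = 162x^4 - (9/2)x^2 - (9/2)x + 9/4

the result is g(x) = 162x^4 - (9/2)x^2 - (9/2)x + 9/4


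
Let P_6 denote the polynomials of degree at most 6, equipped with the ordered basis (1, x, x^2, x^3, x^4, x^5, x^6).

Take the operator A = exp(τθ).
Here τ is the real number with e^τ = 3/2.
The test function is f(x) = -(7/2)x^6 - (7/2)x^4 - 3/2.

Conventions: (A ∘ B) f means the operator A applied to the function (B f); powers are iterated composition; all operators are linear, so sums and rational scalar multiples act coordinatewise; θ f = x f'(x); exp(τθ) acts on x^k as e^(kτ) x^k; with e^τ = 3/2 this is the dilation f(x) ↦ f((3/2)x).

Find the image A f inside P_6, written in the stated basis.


the image equals g(x) = -(5103/128)x^6 - (567/32)x^4 - 3/2

exp(τθ) x^k = e^(kτ) x^k; with e^τ = 3/2 this sends x^k to (3/2)^k x^k
x^4 ↦ 81/16 x^4
x^6 ↦ 729/64 x^6
applying this coordinatewise to f: exp(τθ) f = -(5103/128)x^6 - (567/32)x^4 - 3/2


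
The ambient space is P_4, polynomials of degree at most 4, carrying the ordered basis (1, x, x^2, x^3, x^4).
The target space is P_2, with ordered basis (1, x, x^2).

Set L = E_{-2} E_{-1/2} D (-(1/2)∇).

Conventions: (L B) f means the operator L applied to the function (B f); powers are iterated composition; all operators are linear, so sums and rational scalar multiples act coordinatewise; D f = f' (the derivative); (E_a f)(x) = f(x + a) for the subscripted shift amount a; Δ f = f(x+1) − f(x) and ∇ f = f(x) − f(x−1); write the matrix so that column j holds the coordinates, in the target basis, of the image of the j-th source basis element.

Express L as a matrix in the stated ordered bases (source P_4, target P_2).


the matrix is [[0, 0, -1, 9, -109/2]; [0, 0, 0, -3, 36]; [0, 0, 0, 0, -6]] (rows listed top to bottom)

image of 1: 0
image of x: 0
image of x^2: -1
image of x^3: -3x + 9
image of x^4: -6x^2 + 36x - 109/2
each image's coordinates form column j of the matrix


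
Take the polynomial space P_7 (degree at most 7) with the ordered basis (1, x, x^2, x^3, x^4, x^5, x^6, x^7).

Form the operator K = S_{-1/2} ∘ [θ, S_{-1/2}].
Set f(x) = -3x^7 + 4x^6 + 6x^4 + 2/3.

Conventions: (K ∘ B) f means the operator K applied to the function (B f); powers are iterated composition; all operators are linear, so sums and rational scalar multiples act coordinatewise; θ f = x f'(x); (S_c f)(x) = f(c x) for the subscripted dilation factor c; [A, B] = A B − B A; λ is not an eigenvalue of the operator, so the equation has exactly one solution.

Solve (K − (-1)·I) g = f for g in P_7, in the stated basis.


write g with unknown coordinates in the stated basis and equate coefficients in (K − (-1)·I) g = f
solving from the highest basis element down gives g = -3x^7 + 4x^6 + 6x^4 + 2/3
check: K g = 0
so K g − (-1)·g = -3x^7 + 4x^6 + 6x^4 + 2/3 = f ✓

the image equals g(x) = -3x^7 + 4x^6 + 6x^4 + 2/3


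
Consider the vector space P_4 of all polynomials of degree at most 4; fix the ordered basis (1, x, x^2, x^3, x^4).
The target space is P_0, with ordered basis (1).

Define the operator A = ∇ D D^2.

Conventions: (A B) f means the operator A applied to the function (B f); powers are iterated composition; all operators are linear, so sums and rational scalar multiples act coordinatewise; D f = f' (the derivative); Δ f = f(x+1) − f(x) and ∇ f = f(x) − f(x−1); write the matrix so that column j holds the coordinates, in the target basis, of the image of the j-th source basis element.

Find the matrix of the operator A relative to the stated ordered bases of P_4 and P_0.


the matrix is [[0, 0, 0, 0, 24]] (rows listed top to bottom)

image of 1: 0
image of x: 0
image of x^2: 0
image of x^3: 0
image of x^4: 24
each image's coordinates form column j of the matrix


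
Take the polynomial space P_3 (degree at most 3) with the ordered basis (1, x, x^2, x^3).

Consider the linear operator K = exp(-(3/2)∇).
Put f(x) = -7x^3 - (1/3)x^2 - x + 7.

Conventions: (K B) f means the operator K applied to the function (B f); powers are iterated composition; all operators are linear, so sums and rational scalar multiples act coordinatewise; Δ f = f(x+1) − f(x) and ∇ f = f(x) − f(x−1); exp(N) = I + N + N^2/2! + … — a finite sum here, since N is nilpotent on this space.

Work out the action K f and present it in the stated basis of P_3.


the result is g(x) = -7x^3 + (187/6)x^2 - (315/4)x + 709/8

order-1 term: (63/2)x^2 - (61/2)x + 23/2
order-2 term: -(189/4)x + 93/2
order-3 term: 189/8
the series for exp(-(3/2)∇) f terminates at order 3
exp(-(3/2)∇) f = -7x^3 + (187/6)x^2 - (315/4)x + 709/8


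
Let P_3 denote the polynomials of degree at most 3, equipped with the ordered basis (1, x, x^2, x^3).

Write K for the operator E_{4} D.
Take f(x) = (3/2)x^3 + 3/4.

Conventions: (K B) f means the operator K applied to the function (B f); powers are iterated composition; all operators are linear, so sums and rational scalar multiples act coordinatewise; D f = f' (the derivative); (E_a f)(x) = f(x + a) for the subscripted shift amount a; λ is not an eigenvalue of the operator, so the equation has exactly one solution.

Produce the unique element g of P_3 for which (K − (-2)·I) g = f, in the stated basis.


write g with unknown coordinates in the stated basis and equate coefficients in (K − (-2)·I) g = f
solving from the highest basis element down gives g = (3/4)x^3 - (9/8)x^2 - (63/8)x - 147/16
check: K g = (9/4)x^2 + (63/4)x + 153/8
so K g − (-2)·g = (3/2)x^3 + 3/4 = f ✓

the result is g(x) = (3/4)x^3 - (9/8)x^2 - (63/8)x - 147/16
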